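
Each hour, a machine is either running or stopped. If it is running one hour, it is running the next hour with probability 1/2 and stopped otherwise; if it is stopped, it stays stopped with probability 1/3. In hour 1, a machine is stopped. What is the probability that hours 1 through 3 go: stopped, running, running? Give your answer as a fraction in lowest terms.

1/3

Hour 1 is given. For each transition, use the conditional probability from the current state:
P(running | stopped) = 2/3; P(running | running) = 1/2.
P = 2/3 × 1/2 = 2/6 = 1/3.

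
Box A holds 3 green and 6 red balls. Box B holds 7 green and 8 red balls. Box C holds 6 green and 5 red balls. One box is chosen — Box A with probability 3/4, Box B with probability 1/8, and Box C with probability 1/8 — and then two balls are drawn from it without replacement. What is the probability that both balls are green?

107/880

From Box A: P(both green) = (3/9)(2/8) = 1/12.
From Box B: P(both green) = (7/15)(6/14) = 1/5.
From Box C: P(both green) = (6/11)(5/10) = 3/11.
Total probability = (3/4)(1/12) + (1/8)(1/5) + (1/8)(3/11) = 107/880.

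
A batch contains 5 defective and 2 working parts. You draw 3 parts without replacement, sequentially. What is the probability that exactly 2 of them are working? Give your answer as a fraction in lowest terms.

1/7

One ordering (working drawn first) has probability 2/7 × 1/6 × 5/5 = 10/210 = 1/21.
There are C(3,2) = 3 such orderings, each equally likely, so P = 3 × 1/21 = 1/7.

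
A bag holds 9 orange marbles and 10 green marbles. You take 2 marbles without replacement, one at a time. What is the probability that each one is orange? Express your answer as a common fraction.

P = 9/19 × 8/18 = 72/342 = 4/19.

4/19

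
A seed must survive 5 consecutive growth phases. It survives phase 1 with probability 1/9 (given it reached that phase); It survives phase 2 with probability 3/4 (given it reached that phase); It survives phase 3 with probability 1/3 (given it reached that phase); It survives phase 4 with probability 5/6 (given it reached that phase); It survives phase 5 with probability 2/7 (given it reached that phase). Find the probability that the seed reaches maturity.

Each stage is reached only if all earlier stages succeed, so
P = 1/9 × 3/4 × 1/3 × 5/6 × 2/7 = 30/4536 = 5/756.

5/756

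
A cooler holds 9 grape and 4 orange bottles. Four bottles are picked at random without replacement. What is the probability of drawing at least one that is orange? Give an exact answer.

589/715

P(no orange) = 9/13 × 8/12 × 7/11 × 6/10 = 3024/17160 = 126/715.
P(at least one) = 1 − 126/715 = 589/715.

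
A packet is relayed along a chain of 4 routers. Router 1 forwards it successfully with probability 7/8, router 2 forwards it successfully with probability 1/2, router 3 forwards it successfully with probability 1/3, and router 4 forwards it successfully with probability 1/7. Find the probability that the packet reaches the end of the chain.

1/48

Multiplying along the chain,
P = 7/8 × 1/2 × 1/3 × 1/7 = 7/336 = 1/48.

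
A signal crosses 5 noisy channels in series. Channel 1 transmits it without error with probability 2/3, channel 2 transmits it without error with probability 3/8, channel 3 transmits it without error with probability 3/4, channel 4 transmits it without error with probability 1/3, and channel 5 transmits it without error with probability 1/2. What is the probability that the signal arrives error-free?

1/32

Multiplying along the chain,
P = 2/3 × 3/8 × 3/4 × 1/3 × 1/2 = 18/576 = 1/32.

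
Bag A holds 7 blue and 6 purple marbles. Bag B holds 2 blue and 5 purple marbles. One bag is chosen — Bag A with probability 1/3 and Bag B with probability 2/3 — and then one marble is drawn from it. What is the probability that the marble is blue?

From Bag A: P(blue) = 7/13.
From Bag B: P(blue) = 2/7.
Total probability = (1/3)(7/13) + (2/3)(2/7) = 101/273.

101/273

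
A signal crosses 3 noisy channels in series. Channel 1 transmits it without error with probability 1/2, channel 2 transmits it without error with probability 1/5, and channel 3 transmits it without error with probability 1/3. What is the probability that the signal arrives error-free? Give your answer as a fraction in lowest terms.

1/30

Multiplying along the chain,
P = 1/2 × 1/5 × 1/3 = 1/30.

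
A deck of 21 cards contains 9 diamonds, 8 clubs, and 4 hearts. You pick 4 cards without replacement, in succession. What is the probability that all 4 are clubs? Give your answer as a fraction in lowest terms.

2/171

P(all clubs) = 8/21 × 7/20 × 6/19 × 5/18 = 1680/143640 = 2/171.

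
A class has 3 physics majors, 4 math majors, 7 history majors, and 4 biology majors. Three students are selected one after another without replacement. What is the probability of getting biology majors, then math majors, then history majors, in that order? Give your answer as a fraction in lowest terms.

7/306

Each draw changes the counts, so multiply the conditional probabilities along the sequence:
P = 4/18 × 4/17 × 7/16 = 112/4896 = 7/306.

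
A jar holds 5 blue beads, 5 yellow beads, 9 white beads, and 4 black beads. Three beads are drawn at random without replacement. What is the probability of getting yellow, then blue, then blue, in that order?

Each draw changes the counts, so multiply the conditional probabilities along the sequence:
P = 5/23 × 5/22 × 4/21 = 100/10626 = 50/5313.

50/5313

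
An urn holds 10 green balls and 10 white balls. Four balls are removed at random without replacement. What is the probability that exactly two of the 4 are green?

135/323

One ordering (green drawn first) has probability 10/20 × 9/19 × 10/18 × 9/17 = 8100/116280 = 45/646.
There are C(4,2) = 6 such orderings, each equally likely, so P = 6 × 45/646 = 135/323.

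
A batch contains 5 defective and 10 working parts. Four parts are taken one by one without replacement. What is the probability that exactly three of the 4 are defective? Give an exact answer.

One ordering (defective drawn first) has probability 5/15 × 4/14 × 3/13 × 10/12 = 600/32760 = 5/273.
There are C(4,3) = 4 such orderings, each equally likely, so P = 4 × 5/273 = 20/273.

20/273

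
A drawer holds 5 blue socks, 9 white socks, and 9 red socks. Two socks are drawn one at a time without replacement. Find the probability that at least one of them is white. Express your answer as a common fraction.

162/253

P(no white) = 14/23 × 13/22 = 182/506 = 91/253.
P(at least one) = 1 − 91/253 = 162/253.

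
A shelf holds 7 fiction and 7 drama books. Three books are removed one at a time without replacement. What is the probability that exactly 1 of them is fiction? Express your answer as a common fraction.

One ordering (fiction drawn first) has probability 7/14 × 7/13 × 6/12 = 294/2184 = 7/52.
There are C(3,1) = 3 such orderings, each equally likely, so P = 3 × 7/52 = 21/52.

21/52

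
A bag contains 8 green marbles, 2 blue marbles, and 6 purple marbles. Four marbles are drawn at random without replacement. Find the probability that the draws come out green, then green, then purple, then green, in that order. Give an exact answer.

Each draw changes the counts, so multiply the conditional probabilities along the sequence:
P = 8/16 × 7/15 × 6/14 × 6/13 = 2016/43680 = 3/65.

3/65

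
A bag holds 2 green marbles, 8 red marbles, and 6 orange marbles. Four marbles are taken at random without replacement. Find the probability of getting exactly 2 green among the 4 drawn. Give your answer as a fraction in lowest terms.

1/20

One ordering (green drawn first) has probability 2/16 × 1/15 × 14/14 × 13/13 = 364/43680 = 1/120.
There are C(4,2) = 6 such orderings, each equally likely, so P = 6 × 1/120 = 1/20.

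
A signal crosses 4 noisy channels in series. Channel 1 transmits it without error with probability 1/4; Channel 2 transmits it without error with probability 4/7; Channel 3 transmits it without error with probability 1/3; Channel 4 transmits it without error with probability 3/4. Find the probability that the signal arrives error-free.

1/28

Multiplying along the chain,
P = 1/4 × 4/7 × 1/3 × 3/4 = 12/336 = 1/28.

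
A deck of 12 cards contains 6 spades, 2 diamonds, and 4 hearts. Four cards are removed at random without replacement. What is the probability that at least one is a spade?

32/33

P(no spades) = 6/12 × 5/11 × 4/10 × 3/9 = 360/11880 = 1/33.
P(at least one) = 1 − 1/33 = 32/33.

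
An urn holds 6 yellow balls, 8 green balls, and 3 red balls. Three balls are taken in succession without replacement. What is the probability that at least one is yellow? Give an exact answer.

103/136

P(no yellow) = 11/17 × 10/16 × 9/15 = 990/4080 = 33/136.
P(at least one) = 1 − 33/136 = 103/136.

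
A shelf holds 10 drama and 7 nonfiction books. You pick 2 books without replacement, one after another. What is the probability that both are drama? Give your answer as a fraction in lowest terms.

P(all drama) = 10/17 × 9/16 = 90/272 = 45/136.

45/136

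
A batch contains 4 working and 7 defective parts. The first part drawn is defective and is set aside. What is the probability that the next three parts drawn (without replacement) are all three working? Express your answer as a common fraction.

1/30

With the first part removed, 4 working remain out of 10.
P = 4/10 × 3/9 × 2/8 = 24/720 = 1/30.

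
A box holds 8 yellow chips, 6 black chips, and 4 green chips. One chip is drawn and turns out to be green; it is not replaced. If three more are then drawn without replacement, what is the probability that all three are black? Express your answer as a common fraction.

1/34

After the first draw, 6 of the remaining 17 chips are black.
P = 6/17 × 5/16 × 4/15 = 120/4080 = 1/34.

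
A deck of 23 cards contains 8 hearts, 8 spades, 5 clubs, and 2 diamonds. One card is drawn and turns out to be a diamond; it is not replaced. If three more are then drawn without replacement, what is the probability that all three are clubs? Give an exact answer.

With the first card removed, 5 clubs remain out of 22.
P = 5/22 × 4/21 × 3/20 = 60/9240 = 1/154.

1/154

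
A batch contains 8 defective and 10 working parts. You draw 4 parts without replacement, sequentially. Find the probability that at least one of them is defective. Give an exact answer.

P(no defective) = 10/18 × 9/17 × 8/16 × 7/15 = 5040/73440 = 7/102.
P(at least one) = 1 − 7/102 = 95/102.

95/102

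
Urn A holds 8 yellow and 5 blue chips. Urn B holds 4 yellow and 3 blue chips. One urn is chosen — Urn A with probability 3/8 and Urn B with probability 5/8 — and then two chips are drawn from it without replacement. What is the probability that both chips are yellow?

57/182

From Urn A: P(both yellow) = (8/13)(7/12) = 14/39.
From Urn B: P(both yellow) = (4/7)(3/6) = 2/7.
Total probability = (3/8)(14/39) + (5/8)(2/7) = 57/182.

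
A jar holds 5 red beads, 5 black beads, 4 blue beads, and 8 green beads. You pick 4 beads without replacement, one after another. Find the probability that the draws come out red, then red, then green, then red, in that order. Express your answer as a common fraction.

Multiply the probability of each draw given the previous ones:
P = 5/22 × 4/21 × 8/20 × 3/19 = 480/175560 = 4/1463.

4/1463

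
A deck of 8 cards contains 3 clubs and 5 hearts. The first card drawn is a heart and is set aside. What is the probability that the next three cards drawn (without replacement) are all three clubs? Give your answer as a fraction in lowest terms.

1/35

After the first draw, 3 of the remaining 7 cards are clubs.
P = 3/7 × 2/6 × 1/5 = 6/210 = 1/35.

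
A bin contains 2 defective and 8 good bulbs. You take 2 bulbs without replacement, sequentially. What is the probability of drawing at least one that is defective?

17/45

P(no defective) = 8/10 × 7/9 = 56/90 = 28/45.
P(at least one) = 1 − 28/45 = 17/45.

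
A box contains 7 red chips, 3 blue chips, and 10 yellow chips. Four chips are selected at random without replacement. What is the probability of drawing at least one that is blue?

29/57

P(no blue) = 17/20 × 16/19 × 15/18 × 14/17 = 57120/116280 = 28/57.
P(at least one) = 1 − 28/57 = 29/57.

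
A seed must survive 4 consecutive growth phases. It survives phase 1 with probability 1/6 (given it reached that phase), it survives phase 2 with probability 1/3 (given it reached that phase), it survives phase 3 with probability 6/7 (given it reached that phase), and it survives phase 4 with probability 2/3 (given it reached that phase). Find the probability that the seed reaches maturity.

2/63

Each stage is reached only if all earlier stages succeed, so
P = 1/6 × 1/3 × 6/7 × 2/3 = 12/378 = 2/63.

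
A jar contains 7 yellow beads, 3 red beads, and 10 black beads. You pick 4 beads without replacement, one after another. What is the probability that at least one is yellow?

826/969

P(no yellow) = 13/20 × 12/19 × 11/18 × 10/17 = 17160/116280 = 143/969.
P(at least one) = 1 − 143/969 = 826/969.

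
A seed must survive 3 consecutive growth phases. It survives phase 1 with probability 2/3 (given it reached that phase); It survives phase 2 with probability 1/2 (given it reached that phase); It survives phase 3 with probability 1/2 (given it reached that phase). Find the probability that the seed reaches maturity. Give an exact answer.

1/6

Each stage is reached only if all earlier stages succeed, so
P = 2/3 × 1/2 × 1/2 = 2/12 = 1/6.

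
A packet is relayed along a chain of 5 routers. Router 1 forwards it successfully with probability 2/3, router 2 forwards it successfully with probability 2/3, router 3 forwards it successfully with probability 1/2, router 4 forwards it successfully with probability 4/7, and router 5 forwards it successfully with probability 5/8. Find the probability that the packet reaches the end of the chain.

5/63

Each stage is reached only if all earlier stages succeed, so
P = 2/3 × 2/3 × 1/2 × 4/7 × 5/8 = 80/1008 = 5/63.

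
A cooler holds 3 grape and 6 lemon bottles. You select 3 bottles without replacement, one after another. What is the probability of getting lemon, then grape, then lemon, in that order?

5/28

Each draw changes the counts, so multiply the conditional probabilities along the sequence:
P = 6/9 × 3/8 × 5/7 = 90/504 = 5/28.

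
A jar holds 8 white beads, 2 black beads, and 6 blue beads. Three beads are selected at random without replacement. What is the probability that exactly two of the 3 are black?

1/40

One ordering (black drawn first) has probability 2/16 × 1/15 × 14/14 = 28/3360 = 1/120.
There are C(3,2) = 3 such orderings, each equally likely, so P = 3 × 1/120 = 1/40.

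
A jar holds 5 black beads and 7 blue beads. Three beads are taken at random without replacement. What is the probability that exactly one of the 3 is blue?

One ordering (blue drawn first) has probability 7/12 × 5/11 × 4/10 = 140/1320 = 7/66.
There are C(3,1) = 3 such orderings, each equally likely, so P = 3 × 7/66 = 7/22.

7/22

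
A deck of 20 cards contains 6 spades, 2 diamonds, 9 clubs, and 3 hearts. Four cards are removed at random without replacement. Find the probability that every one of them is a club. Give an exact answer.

42/1615

P(every draw is a club) = 9/20 × 8/19 × 7/18 × 6/17 = 3024/116280 = 42/1615.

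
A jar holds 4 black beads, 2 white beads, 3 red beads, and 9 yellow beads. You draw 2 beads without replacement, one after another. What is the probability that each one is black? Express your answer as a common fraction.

2/51

P = 4/18 × 3/17 = 12/306 = 2/51.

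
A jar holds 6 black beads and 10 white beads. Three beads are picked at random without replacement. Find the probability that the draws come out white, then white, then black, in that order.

9/56

Chain rule:
P = 10/16 × 9/15 × 6/14 = 540/3360 = 9/56.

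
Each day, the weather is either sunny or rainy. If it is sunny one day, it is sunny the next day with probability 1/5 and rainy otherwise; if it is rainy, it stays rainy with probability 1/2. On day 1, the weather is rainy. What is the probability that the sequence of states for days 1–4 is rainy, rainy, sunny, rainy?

Day 1 is given. For each transition, use the conditional probability from the current state:
P(rainy | rainy) = 1/2; P(sunny | rainy) = 1/2; P(rainy | sunny) = 4/5.
P = 1/2 × 1/2 × 4/5 = 4/20 = 1/5.

1/5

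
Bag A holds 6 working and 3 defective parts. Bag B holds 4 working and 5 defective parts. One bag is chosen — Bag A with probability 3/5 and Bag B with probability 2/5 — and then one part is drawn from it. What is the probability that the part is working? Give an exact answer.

26/45

From Bag A: P(working) = 6/9.
From Bag B: P(working) = 4/9.
Total probability = (3/5)(6/9) + (2/5)(4/9) = 26/45.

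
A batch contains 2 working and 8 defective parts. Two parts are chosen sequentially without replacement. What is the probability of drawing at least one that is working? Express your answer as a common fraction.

P(no working) = 8/10 × 7/9 = 56/90 = 28/45.
P(at least one) = 1 − 28/45 = 17/45.

17/45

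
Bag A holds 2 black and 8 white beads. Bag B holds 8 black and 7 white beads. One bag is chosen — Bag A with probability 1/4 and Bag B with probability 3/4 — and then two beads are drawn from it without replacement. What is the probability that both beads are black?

From Bag A: P(both black) = (2/10)(1/9) = 1/45.
From Bag B: P(both black) = (8/15)(7/14) = 4/15.
Total probability = (1/4)(1/45) + (3/4)(4/15) = 37/180.

37/180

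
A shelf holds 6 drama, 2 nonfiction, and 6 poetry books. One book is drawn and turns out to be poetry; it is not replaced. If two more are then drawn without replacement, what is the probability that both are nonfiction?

With the first book removed, 2 nonfiction remain out of 13.
P = 2/13 × 1/12 = 2/156 = 1/78.

1/78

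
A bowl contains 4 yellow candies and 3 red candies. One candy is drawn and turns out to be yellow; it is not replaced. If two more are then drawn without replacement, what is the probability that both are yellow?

After the first draw, 3 of the remaining 6 candies are yellow.
P = 3/6 × 2/5 = 6/30 = 1/5.

1/5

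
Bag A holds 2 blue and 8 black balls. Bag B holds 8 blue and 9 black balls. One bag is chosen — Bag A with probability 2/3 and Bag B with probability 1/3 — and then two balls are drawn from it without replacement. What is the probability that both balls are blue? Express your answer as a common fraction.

From Bag A: P(both blue) = (2/10)(1/9) = 1/45.
From Bag B: P(both blue) = (8/17)(7/16) = 7/34.
Total probability = (2/3)(1/45) + (1/3)(7/34) = 383/4590.

383/4590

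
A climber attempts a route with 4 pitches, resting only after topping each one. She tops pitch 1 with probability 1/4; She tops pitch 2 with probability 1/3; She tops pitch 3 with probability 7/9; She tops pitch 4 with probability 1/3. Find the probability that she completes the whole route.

Each stage is reached only if all earlier stages succeed, so
P = 1/4 × 1/3 × 7/9 × 1/3 = 7/324.

7/324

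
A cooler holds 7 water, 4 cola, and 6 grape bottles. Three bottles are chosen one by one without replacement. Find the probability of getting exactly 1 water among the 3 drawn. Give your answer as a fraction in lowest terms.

One ordering (water drawn first) has probability 7/17 × 10/16 × 9/15 = 630/4080 = 21/136.
There are C(3,1) = 3 such orderings, each equally likely, so P = 3 × 21/136 = 63/136.

63/136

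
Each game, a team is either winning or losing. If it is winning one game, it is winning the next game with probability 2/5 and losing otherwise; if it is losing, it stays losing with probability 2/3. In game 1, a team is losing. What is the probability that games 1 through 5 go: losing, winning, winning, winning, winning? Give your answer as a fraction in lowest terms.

Game 1 is given. For each transition, use the conditional probability from the current state:
P(winning | losing) = 1/3; P(winning | winning) = 2/5; P(winning | winning) = 2/5; P(winning | winning) = 2/5.
P = 1/3 × 2/5 × 2/5 × 2/5 = 8/375.

8/375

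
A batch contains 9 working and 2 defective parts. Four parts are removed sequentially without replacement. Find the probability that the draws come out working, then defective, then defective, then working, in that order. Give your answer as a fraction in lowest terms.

Chain rule:
P = 9/11 × 2/10 × 1/9 × 8/8 = 144/7920 = 1/55.

1/55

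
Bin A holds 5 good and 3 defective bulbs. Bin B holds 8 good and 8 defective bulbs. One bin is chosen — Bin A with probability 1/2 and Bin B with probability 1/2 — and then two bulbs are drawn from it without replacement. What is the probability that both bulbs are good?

From Bin A: P(both good) = (5/8)(4/7) = 5/14.
From Bin B: P(both good) = (8/16)(7/15) = 7/30.
Total probability = (1/2)(5/14) + (1/2)(7/30) = 31/105.

31/105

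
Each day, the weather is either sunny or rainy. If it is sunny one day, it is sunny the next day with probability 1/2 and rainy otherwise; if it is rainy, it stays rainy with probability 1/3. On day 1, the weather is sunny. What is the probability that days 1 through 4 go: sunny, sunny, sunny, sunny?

Day 1 is given. For each transition, use the conditional probability from the current state:
P(sunny | sunny) = 1/2; P(sunny | sunny) = 1/2; P(sunny | sunny) = 1/2.
P = 1/2 × 1/2 × 1/2 = 1/8.

1/8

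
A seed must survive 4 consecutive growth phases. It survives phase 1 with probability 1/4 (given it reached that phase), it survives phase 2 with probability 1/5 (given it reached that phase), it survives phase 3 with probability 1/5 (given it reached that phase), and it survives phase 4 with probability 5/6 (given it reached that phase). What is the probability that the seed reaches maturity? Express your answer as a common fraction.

Multiplying along the chain,
P = 1/4 × 1/5 × 1/5 × 5/6 = 5/600 = 1/120.

1/120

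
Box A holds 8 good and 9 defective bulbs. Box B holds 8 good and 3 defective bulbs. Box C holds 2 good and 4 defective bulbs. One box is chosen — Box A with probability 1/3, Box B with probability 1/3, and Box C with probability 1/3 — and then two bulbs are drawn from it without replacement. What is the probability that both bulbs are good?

From Box A: P(both good) = (8/17)(7/16) = 7/34.
From Box B: P(both good) = (8/11)(7/10) = 28/55.
From Box C: P(both good) = (2/6)(1/5) = 1/15.
Total probability = (1/3)(7/34) + (1/3)(28/55) + (1/3)(1/15) = 877/3366.

877/3366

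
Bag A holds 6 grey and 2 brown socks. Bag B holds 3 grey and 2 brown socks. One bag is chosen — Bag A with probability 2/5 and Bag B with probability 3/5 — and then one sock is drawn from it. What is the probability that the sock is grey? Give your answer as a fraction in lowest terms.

33/50

From Bag A: P(grey) = 6/8.
From Bag B: P(grey) = 3/5.
Total probability = (2/5)(6/8) + (3/5)(3/5) = 33/50.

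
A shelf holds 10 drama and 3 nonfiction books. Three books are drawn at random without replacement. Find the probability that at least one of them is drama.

285/286

P(no drama) = 3/13 × 2/12 × 1/11 = 6/1716 = 1/286.
P(at least one) = 1 − 1/286 = 285/286.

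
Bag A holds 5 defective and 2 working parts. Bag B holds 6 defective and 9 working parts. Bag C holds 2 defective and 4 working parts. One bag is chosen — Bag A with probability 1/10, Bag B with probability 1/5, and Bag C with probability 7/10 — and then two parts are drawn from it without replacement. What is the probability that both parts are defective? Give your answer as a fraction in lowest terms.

From Bag A: P(both defective) = (5/7)(4/6) = 10/21.
From Bag B: P(both defective) = (6/15)(5/14) = 1/7.
From Bag C: P(both defective) = (2/6)(1/5) = 1/15.
Total probability = (1/10)(10/21) + (1/5)(1/7) + (7/10)(1/15) = 43/350.

43/350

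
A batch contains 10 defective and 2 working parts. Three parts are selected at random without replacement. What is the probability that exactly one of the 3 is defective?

1/22

One ordering (defective drawn first) has probability 10/12 × 2/11 × 1/10 = 20/1320 = 1/66.
There are C(3,1) = 3 such orderings, each equally likely, so P = 3 × 1/66 = 1/22.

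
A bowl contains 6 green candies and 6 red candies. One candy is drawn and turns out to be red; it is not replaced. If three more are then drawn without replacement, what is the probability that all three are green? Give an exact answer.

4/33

With the first candy removed, 6 green remain out of 11.
P = 6/11 × 5/10 × 4/9 = 120/990 = 4/33.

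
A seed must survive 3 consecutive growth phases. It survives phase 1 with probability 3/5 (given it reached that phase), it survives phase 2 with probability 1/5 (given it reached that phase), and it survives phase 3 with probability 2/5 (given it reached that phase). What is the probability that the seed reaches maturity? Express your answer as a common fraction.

6/125

Multiplying along the chain,
P = 3/5 × 1/5 × 2/5 = 6/125.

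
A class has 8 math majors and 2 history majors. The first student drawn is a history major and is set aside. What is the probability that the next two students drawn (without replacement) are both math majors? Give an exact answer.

7/9

After the first draw, 8 of the remaining 9 students are math majors.
P = 8/9 × 7/8 = 56/72 = 7/9.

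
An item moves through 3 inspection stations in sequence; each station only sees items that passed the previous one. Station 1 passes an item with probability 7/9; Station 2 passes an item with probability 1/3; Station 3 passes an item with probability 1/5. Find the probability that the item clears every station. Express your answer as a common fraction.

7/135

Multiplying along the chain,
P = 7/9 × 1/3 × 1/5 = 7/135.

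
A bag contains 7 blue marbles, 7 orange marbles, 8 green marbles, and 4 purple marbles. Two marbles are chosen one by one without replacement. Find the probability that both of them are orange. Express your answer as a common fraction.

P = 7/26 × 6/25 = 42/650 = 21/325.

21/325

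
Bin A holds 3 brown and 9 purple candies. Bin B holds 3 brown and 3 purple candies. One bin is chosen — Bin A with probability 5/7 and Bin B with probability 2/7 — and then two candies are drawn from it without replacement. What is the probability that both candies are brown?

69/770

From Bin A: P(both brown) = (3/12)(2/11) = 1/22.
From Bin B: P(both brown) = (3/6)(2/5) = 1/5.
Total probability = (5/7)(1/22) + (2/7)(1/5) = 69/770.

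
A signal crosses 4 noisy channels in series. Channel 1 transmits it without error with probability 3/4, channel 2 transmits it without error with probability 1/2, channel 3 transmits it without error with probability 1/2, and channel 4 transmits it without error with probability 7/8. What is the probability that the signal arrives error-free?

21/128

Each stage is reached only if all earlier stages succeed, so
P = 3/4 × 1/2 × 1/2 × 7/8 = 21/128.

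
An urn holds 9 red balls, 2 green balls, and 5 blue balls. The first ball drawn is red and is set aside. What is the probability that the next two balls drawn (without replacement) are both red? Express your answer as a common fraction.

After the first draw, 8 of the remaining 15 balls are red.
P = 8/15 × 7/14 = 56/210 = 4/15.

4/15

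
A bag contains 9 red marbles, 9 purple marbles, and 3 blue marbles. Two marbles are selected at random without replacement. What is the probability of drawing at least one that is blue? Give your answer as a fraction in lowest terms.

19/70

P(no blue) = 18/21 × 17/20 = 306/420 = 51/70.
P(at least one) = 1 − 51/70 = 19/70.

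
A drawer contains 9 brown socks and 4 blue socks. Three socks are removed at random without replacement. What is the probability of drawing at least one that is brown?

P(no brown) = 4/13 × 3/12 × 2/11 = 24/1716 = 2/143.
P(at least one) = 1 − 2/143 = 141/143.

141/143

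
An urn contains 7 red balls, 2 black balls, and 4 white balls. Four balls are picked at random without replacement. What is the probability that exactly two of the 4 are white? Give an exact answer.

216/715

One ordering (white drawn first) has probability 4/13 × 3/12 × 9/11 × 8/10 = 864/17160 = 36/715.
There are C(4,2) = 6 such orderings, each equally likely, so P = 6 × 36/715 = 216/715.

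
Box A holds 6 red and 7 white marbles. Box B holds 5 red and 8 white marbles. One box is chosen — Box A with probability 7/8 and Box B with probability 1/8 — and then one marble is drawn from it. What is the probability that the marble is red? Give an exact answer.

From Box A: P(red) = 6/13.
From Box B: P(red) = 5/13.
Total probability = (7/8)(6/13) + (1/8)(5/13) = 47/104.

47/104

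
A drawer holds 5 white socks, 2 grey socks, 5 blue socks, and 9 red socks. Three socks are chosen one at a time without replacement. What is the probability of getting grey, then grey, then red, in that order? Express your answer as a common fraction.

Multiply the probability of each draw given the previous ones:
P = 2/21 × 1/20 × 9/19 = 18/7980 = 3/1330.

3/1330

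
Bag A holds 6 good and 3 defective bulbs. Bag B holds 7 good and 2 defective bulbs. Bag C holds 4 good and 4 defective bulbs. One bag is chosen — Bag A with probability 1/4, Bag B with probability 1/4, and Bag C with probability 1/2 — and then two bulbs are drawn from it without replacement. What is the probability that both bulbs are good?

5/14

From Bag A: P(both good) = (6/9)(5/8) = 5/12.
From Bag B: P(both good) = (7/9)(6/8) = 7/12.
From Bag C: P(both good) = (4/8)(3/7) = 3/14.
Total probability = (1/4)(5/12) + (1/4)(7/12) + (1/2)(3/14) = 5/14.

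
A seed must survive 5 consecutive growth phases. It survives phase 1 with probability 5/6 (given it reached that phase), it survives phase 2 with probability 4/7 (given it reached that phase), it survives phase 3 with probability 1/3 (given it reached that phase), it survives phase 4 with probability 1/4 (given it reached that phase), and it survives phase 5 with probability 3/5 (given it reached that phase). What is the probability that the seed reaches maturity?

The events are sequential, so multiply the conditional probabilities:
P = 5/6 × 4/7 × 1/3 × 1/4 × 3/5 = 60/2520 = 1/42.

1/42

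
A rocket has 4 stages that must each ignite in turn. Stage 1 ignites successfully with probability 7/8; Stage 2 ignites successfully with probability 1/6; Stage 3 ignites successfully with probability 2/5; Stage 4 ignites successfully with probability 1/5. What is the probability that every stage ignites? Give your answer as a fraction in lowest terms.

7/600

Each stage is reached only if all earlier stages succeed, so
P = 7/8 × 1/6 × 2/5 × 1/5 = 14/1200 = 7/600.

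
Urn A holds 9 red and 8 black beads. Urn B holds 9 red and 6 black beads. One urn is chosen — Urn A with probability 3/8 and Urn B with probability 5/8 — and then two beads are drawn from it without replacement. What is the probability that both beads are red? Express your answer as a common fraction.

597/1904

From Urn A: P(both red) = (9/17)(8/16) = 9/34.
From Urn B: P(both red) = (9/15)(8/14) = 12/35.
Total probability = (3/8)(9/34) + (5/8)(12/35) = 597/1904.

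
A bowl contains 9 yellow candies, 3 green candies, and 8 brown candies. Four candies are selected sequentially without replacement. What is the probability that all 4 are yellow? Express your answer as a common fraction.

P(all yellow) = 9/20 × 8/19 × 7/18 × 6/17 = 3024/116280 = 42/1615.

42/1615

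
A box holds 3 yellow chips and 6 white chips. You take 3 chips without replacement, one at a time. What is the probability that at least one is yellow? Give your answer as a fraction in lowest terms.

16/21

P(no yellow) = 6/9 × 5/8 × 4/7 = 120/504 = 5/21.
P(at least one) = 1 − 5/21 = 16/21.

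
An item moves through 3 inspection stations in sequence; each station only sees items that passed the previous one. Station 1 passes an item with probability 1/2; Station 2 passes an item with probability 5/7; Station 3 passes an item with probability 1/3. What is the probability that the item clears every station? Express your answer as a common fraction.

Each stage is reached only if all earlier stages succeed, so
P = 1/2 × 5/7 × 1/3 = 5/42.

5/42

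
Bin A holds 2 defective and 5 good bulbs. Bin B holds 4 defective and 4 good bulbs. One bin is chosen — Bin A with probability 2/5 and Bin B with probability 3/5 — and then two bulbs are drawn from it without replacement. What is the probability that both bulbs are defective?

31/210

From Bin A: P(both defective) = (2/7)(1/6) = 1/21.
From Bin B: P(both defective) = (4/8)(3/7) = 3/14.
Total probability = (2/5)(1/21) + (3/5)(3/14) = 31/210.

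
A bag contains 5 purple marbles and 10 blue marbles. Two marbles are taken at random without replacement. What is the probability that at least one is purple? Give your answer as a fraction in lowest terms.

4/7

P(no purple) = 10/15 × 9/14 = 90/210 = 3/7.
P(at least one) = 1 − 3/7 = 4/7.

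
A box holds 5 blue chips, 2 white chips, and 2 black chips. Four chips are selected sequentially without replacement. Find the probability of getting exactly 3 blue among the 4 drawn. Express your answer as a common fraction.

20/63

One ordering (blue drawn first) has probability 5/9 × 4/8 × 3/7 × 4/6 = 240/3024 = 5/63.
There are C(4,3) = 4 such orderings, each equally likely, so P = 4 × 5/63 = 20/63.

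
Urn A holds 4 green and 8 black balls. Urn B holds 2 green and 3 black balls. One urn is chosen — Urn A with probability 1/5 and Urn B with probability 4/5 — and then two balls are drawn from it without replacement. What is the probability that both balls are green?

27/275

From Urn A: P(both green) = (4/12)(3/11) = 1/11.
From Urn B: P(both green) = (2/5)(1/4) = 1/10.
Total probability = (1/5)(1/11) + (4/5)(1/10) = 27/275.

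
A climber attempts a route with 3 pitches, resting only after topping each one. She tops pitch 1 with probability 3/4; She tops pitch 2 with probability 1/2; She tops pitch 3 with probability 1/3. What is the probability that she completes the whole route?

Each stage is reached only if all earlier stages succeed, so
P = 3/4 × 1/2 × 1/3 = 3/24 = 1/8.

1/8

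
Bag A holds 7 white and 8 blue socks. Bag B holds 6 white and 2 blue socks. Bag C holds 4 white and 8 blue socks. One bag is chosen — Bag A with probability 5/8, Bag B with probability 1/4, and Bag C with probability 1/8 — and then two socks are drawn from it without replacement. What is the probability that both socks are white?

333/1232

From Bag A: P(both white) = (7/15)(6/14) = 1/5.
From Bag B: P(both white) = (6/8)(5/7) = 15/28.
From Bag C: P(both white) = (4/12)(3/11) = 1/11.
Total probability = (5/8)(1/5) + (1/4)(15/28) + (1/8)(1/11) = 333/1232.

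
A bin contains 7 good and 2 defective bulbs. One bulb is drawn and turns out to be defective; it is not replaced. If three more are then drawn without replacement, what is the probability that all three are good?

5/8

After the first draw, 7 of the remaining 8 bulbs are good.
P = 7/8 × 6/7 × 5/6 = 210/336 = 5/8.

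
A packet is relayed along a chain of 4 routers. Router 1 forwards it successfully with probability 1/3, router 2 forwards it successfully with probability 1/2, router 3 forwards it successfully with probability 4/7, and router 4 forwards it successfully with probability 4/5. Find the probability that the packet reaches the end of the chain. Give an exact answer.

Multiplying along the chain,
P = 1/3 × 1/2 × 4/7 × 4/5 = 16/210 = 8/105.

8/105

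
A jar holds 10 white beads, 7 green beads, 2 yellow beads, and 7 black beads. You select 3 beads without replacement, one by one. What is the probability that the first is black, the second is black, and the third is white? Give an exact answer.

7/260

Chain rule:
P = 7/26 × 6/25 × 10/24 = 420/15600 = 7/260.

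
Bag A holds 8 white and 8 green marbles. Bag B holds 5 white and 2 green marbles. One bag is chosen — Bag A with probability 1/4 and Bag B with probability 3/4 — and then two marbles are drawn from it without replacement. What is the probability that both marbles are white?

From Bag A: P(both white) = (8/16)(7/15) = 7/30.
From Bag B: P(both white) = (5/7)(4/6) = 10/21.
Total probability = (1/4)(7/30) + (3/4)(10/21) = 349/840.

349/840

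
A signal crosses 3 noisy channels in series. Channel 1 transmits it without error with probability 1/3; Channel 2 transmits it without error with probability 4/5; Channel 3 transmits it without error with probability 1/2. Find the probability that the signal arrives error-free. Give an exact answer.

2/15

Each stage is reached only if all earlier stages succeed, so
P = 1/3 × 4/5 × 1/2 = 4/30 = 2/15.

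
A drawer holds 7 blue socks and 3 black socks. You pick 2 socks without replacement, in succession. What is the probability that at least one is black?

P(no black) = 7/10 × 6/9 = 42/90 = 7/15.
P(at least one) = 1 − 7/15 = 8/15.

8/15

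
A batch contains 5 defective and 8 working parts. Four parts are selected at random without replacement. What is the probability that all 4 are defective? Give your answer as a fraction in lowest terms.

1/143

P(every draw is defective) = 5/13 × 4/12 × 3/11 × 2/10 = 120/17160 = 1/143.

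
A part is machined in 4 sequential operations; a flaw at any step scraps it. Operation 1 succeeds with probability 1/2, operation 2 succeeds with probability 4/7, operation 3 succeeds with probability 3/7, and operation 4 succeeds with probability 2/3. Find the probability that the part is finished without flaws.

Each stage is reached only if all earlier stages succeed, so
P = 1/2 × 4/7 × 3/7 × 2/3 = 24/294 = 4/49.

4/49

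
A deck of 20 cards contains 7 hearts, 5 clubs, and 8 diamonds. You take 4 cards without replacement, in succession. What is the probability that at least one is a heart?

826/969

P(no hearts) = 13/20 × 12/19 × 11/18 × 10/17 = 17160/116280 = 143/969.
P(at least one) = 1 − 143/969 = 826/969.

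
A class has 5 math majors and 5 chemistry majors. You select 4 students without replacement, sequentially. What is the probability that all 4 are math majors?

P = 5/10 × 4/9 × 3/8 × 2/7 = 120/5040 = 1/42.

1/42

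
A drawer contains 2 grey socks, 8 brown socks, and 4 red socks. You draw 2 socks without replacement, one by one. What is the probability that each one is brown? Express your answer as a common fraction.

P(every draw is brown) = 8/14 × 7/13 = 56/182 = 4/13.

4/13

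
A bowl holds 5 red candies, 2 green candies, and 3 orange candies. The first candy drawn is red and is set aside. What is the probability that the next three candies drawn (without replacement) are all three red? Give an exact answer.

After the first draw, 4 of the remaining 9 candies are red.
P = 4/9 × 3/8 × 2/7 = 24/504 = 1/21.

1/21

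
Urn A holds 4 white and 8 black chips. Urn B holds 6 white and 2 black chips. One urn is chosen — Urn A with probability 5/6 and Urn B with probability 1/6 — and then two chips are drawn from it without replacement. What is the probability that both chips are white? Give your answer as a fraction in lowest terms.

305/1848

From Urn A: P(both white) = (4/12)(3/11) = 1/11.
From Urn B: P(both white) = (6/8)(5/7) = 15/28.
Total probability = (5/6)(1/11) + (1/6)(15/28) = 305/1848.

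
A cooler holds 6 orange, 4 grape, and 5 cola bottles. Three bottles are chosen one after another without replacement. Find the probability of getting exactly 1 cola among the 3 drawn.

One ordering (cola drawn first) has probability 5/15 × 10/14 × 9/13 = 450/2730 = 15/91.
There are C(3,1) = 3 such orderings, each equally likely, so P = 3 × 15/91 = 45/91.

45/91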